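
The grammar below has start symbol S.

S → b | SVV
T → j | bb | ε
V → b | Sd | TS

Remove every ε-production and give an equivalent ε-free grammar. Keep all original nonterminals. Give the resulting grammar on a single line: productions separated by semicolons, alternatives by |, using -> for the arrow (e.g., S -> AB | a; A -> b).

S -> b | SVV; T -> j | bb; V -> S | b | Sd | TS

Nullable set: {T}.
Drop T -> ε.
V -> TS: T nullable, giving S | TS.
Unchanged (no nullable symbols): S -> SVV; S -> b; T -> bb; T -> j; V -> Sd; V -> b.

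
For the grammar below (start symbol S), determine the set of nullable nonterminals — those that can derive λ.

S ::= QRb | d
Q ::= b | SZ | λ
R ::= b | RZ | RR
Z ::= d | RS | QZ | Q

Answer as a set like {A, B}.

Directly nullable (have an ε-rule): {Q}.
Z is nullable via Z -> Q (every symbol on the right is already known nullable).
Not nullable: R, S — each has a terminal in every rule's right-hand side or depends on a non-nullable symbol.

{Q, Z}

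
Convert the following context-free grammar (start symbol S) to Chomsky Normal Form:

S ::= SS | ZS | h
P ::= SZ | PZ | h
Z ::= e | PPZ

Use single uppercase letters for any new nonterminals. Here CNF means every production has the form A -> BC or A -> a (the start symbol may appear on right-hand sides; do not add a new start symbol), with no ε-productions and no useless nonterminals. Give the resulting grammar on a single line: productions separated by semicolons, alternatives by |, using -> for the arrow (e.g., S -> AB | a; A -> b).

S -> h | SS | ZS; A -> PZ; P -> h | PZ | SZ; Z -> e | PA

No ε-productions.
No unit productions to eliminate.
BIN: Z -> PPZ becomes Z -> PA, A -> PZ.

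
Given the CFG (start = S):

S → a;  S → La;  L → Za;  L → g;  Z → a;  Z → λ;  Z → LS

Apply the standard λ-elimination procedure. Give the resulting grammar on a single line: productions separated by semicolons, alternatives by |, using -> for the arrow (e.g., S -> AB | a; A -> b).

Nullable set: {Z}.
L -> Za: Z nullable, giving Za | a.
Drop Z -> λ.
Unchanged (no nullable symbols): S -> La; S -> a; L -> g; Z -> LS; Z -> a.

S -> a | La; L -> a | g | Za; Z -> a | LS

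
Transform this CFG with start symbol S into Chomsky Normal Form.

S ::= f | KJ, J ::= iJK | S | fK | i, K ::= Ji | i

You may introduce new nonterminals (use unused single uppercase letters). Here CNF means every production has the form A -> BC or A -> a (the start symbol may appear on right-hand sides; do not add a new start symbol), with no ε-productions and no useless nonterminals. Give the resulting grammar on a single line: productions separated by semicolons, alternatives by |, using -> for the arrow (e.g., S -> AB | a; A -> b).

No ε-productions.
After unit-elimination: S -> f | KJ; J -> f | i | KJ | fK | iJK; K -> i | Ji.
TERM: introduce A -> f, B -> i and substitute in every rule of length ≥2.
BIN: J -> BJK becomes J -> BC, C -> JK.

S -> f | KJ; A -> f; B -> i; C -> JK; J -> f | i | AK | BC | KJ; K -> i | JB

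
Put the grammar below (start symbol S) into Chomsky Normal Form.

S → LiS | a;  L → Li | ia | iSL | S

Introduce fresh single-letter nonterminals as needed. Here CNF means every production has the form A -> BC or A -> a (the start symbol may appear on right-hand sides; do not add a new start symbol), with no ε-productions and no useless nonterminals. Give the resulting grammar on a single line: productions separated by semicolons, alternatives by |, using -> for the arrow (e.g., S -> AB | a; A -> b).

S -> a | LE; A -> i; B -> a; C -> SL; D -> AS; E -> AS; L -> a | AB | AC | LA | LD

No ε-productions.
After unit-elimination: S -> a | LiS; L -> a | Li | ia | LiS | iSL.
TERM: introduce B -> a, A -> i and substitute in every rule of length ≥2.
BIN: L -> ASL becomes L -> AC, C -> SL; L -> LAS becomes L -> LD, D -> AS; S -> LAS becomes S -> LE, E -> AS.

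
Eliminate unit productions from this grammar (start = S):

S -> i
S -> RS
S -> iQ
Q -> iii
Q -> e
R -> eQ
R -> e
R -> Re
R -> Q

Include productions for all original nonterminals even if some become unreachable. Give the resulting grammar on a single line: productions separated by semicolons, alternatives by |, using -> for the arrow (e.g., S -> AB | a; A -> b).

Unit productions: R->Q.
Unit pairs (A ⇒* B via units): (R,Q).
S: inherits non-unit rules of {S} → RS | i | iQ.
Q: inherits non-unit rules of {Q} → e | iii.
R: inherits non-unit rules of {Q, R} → Re | e | eQ | iii.

S -> i | RS | iQ; Q -> e | iii; R -> e | Re | eQ | iii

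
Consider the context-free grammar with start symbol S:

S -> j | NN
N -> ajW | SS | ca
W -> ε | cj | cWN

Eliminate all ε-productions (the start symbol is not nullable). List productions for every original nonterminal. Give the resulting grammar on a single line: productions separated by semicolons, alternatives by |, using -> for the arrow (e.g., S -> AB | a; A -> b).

Nullable set: {W}.
N -> ajW: W nullable, giving aj | ajW.
Drop W -> ε.
W -> cWN: W nullable, giving cN | cWN.
Unchanged (no nullable symbols): S -> NN; S -> j; N -> SS; N -> ca; W -> cj.

S -> j | NN; N -> SS | aj | ca | ajW; W -> cN | cj | cWN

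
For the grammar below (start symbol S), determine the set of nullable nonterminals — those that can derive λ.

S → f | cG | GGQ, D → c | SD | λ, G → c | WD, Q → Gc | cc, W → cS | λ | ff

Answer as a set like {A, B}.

{D, G, W}

Directly nullable (have an ε-rule): {D, W}.
G is nullable via G -> WD (every symbol on the right is already known nullable).
Not nullable: Q, S — each has a terminal in every rule's right-hand side or depends on a non-nullable symbol.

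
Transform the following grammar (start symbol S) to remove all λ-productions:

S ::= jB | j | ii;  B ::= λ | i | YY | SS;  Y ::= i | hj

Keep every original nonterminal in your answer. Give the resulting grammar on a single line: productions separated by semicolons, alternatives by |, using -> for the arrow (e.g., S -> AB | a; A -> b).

Nullable set: {B}.
S -> jB: B nullable, giving j | jB.
Drop B -> λ.
Unchanged (no nullable symbols): S -> ii; S -> j; B -> SS; B -> YY; B -> i; Y -> hj; Y -> i.

S -> j | ii | jB; B -> i | SS | YY; Y -> i | hj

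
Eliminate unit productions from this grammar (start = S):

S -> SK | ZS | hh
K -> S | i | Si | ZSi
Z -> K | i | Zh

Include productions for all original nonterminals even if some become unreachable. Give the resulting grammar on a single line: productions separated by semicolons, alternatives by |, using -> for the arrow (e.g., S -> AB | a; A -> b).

S -> SK | ZS | hh; K -> i | SK | Si | ZS | hh | ZSi; Z -> i | SK | Si | ZS | Zh | hh | ZSi

Unit productions: K->S, Z->K.
Unit pairs (A ⇒* B via units): (K,S), (Z,K), (Z,S).
S: inherits non-unit rules of {S} → SK | ZS | hh.
K: inherits non-unit rules of {K, S} → SK | Si | ZS | ZSi | hh | i.
Z: inherits non-unit rules of {K, S, Z} → SK | Si | ZS | ZSi | Zh | hh | i.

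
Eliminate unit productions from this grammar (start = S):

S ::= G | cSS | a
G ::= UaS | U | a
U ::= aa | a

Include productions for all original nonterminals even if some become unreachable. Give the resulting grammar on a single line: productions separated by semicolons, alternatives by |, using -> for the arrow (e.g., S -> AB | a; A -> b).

S -> a | aa | UaS | cSS; G -> a | aa | UaS; U -> a | aa

Unit productions: G->U, S->G.
Unit pairs (A ⇒* B via units): (G,U), (S,G), (S,U).
S: inherits non-unit rules of {G, S, U} → UaS | a | aa | cSS.
G: inherits non-unit rules of {G, U} → UaS | a | aa.
U: inherits non-unit rules of {U} → a | aa.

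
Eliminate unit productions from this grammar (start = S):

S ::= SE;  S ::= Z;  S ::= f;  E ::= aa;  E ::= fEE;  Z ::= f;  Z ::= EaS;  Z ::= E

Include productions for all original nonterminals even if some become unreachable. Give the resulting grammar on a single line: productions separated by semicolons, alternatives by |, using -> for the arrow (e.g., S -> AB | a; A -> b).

Unit productions: S->Z, Z->E.
Unit pairs (A ⇒* B via units): (S,E), (S,Z), (Z,E).
S: inherits non-unit rules of {E, S, Z} → EaS | SE | aa | f | fEE.
E: inherits non-unit rules of {E} → aa | fEE.
Z: inherits non-unit rules of {E, Z} → EaS | aa | f | fEE.

S -> f | SE | aa | EaS | fEE; E -> aa | fEE; Z -> f | aa | EaS | fEE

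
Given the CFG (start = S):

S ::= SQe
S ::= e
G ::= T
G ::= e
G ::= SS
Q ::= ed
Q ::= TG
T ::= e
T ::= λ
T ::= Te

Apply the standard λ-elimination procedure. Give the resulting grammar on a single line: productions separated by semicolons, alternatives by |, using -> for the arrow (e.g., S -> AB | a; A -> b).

Nullable set: {G, Q, T}.
S -> SQe: Q nullable, giving SQe | Se.
G -> T: T nullable, giving T.
Q -> TG: T, G nullable, giving G | T | TG.
Drop T -> λ.
T -> Te: T nullable, giving Te | e.
Unchanged (no nullable symbols): S -> e; G -> SS; G -> e; Q -> ed; T -> e.

S -> e | Se | SQe; G -> T | e | SS; Q -> G | T | TG | ed; T -> e | Te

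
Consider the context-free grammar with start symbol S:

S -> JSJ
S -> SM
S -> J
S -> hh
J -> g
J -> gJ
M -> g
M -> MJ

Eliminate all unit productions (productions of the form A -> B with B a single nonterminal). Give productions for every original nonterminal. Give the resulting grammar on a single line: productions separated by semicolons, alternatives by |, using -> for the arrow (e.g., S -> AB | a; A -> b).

Unit productions: S->J.
Unit pairs (A ⇒* B via units): (S,J).
S: inherits non-unit rules of {J, S} → JSJ | SM | g | gJ | hh.
J: inherits non-unit rules of {J} → g | gJ.
M: inherits non-unit rules of {M} → MJ | g.

S -> g | SM | gJ | hh | JSJ; J -> g | gJ; M -> g | MJ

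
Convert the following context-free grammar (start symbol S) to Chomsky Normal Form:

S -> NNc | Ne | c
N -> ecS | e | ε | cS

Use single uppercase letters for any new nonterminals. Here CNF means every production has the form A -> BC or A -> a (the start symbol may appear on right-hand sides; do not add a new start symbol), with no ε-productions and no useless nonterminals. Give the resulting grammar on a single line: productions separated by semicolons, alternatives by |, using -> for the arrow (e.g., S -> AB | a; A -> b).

S -> c | e | NA | NB | ND; A -> c; B -> e; C -> AS; D -> NA; N -> e | AS | BC

Nullable: {N}; after ε-elimination: S -> c | e | Nc | Ne | NNc; N -> e | cS | ecS.
No unit productions to eliminate.
TERM: introduce A -> c, B -> e and substitute in every rule of length ≥2.
BIN: N -> BAS becomes N -> BC, C -> AS; S -> NNA becomes S -> ND, D -> NA.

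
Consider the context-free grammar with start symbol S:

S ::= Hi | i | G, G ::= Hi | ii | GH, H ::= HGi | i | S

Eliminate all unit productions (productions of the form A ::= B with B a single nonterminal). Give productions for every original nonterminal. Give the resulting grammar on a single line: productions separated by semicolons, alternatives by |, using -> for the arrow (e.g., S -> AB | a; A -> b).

S -> i | GH | Hi | ii; G -> GH | Hi | ii; H -> i | GH | Hi | ii | HGi

Unit productions: H->S, S->G.
Unit pairs (A ⇒* B via units): (H,G), (H,S), (S,G).
S: inherits non-unit rules of {G, S} → GH | Hi | i | ii.
G: inherits non-unit rules of {G} → GH | Hi | ii.
H: inherits non-unit rules of {G, H, S} → GH | HGi | Hi | i | ii.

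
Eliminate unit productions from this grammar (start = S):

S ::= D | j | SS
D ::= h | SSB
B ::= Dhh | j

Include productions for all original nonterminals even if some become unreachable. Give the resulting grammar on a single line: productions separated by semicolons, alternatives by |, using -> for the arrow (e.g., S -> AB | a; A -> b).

Unit productions: S->D.
Unit pairs (A ⇒* B via units): (S,D).
S: inherits non-unit rules of {D, S} → SS | SSB | h | j.
B: inherits non-unit rules of {B} → Dhh | j.
D: inherits non-unit rules of {D} → SSB | h.

S -> h | j | SS | SSB; B -> j | Dhh; D -> h | SSB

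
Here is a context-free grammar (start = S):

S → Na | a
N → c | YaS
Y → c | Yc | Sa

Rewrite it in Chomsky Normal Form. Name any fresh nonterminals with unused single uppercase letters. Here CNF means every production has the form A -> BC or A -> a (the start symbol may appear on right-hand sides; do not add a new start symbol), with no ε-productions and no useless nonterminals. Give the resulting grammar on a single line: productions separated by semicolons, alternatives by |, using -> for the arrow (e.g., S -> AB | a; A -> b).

S -> a | NA; A -> a; B -> c; C -> AS; N -> c | YC; Y -> c | SA | YB

No ε-productions.
No unit productions to eliminate.
TERM: introduce A -> a, B -> c and substitute in every rule of length ≥2.
BIN: N -> YAS becomes N -> YC, C -> AS.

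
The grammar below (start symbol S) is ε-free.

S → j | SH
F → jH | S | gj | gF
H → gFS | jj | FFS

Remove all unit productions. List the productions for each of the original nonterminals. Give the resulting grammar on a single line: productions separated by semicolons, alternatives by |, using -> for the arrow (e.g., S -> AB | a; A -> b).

S -> j | SH; F -> j | SH | gF | gj | jH; H -> jj | FFS | gFS

Unit productions: F->S.
Unit pairs (A ⇒* B via units): (F,S).
S: inherits non-unit rules of {S} → SH | j.
F: inherits non-unit rules of {F, S} → SH | gF | gj | j | jH.
H: inherits non-unit rules of {H} → FFS | gFS | jj.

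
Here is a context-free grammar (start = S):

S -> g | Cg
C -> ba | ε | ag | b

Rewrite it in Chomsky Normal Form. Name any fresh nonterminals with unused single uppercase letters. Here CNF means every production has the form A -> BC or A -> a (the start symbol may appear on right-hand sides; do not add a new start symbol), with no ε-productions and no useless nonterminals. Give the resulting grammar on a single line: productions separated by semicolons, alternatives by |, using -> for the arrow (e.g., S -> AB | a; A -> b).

S -> g | CB; A -> a; B -> g; C -> b | AB | DA; D -> b

Nullable: {C}; after ε-elimination: S -> g | Cg; C -> b | ag | ba.
No unit productions to eliminate.
TERM: introduce A -> a, D -> b, B -> g and substitute in every rule of length ≥2.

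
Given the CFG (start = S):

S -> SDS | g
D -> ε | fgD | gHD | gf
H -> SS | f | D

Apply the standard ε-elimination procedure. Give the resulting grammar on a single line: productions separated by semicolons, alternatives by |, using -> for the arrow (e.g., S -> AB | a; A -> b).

Nullable set: {D, H}.
S -> SDS: D nullable, giving SDS | SS.
Drop D -> ε.
D -> fgD: D nullable, giving fg | fgD.
D -> gHD: H, D nullable, giving g | gD | gH | gHD.
H -> D: D nullable, giving D.
Unchanged (no nullable symbols): S -> g; D -> gf; H -> SS; H -> f.

S -> g | SS | SDS; D -> g | fg | gD | gH | gf | fgD | gHD; H -> D | f | SS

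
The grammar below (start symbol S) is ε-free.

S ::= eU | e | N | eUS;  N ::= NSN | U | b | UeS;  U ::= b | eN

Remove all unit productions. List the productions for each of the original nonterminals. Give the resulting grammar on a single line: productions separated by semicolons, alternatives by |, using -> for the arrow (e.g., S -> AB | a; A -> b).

Unit productions: N->U, S->N.
Unit pairs (A ⇒* B via units): (N,U), (S,N), (S,U).
S: inherits non-unit rules of {N, S, U} → NSN | UeS | b | e | eN | eU | eUS.
N: inherits non-unit rules of {N, U} → NSN | UeS | b | eN.
U: inherits non-unit rules of {U} → b | eN.

S -> b | e | eN | eU | NSN | UeS | eUS; N -> b | eN | NSN | UeS; U -> b | eN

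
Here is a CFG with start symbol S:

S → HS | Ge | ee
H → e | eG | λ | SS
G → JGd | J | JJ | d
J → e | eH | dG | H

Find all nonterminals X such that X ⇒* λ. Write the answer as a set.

{G, H, J}

Directly nullable (have an ε-rule): {H}.
J is nullable via J -> H (every symbol on the right is already known nullable).
G is nullable via G -> J (every symbol on the right is already known nullable).
Not nullable: S — each has a terminal in every rule's right-hand side or depends on a non-nullable symbol.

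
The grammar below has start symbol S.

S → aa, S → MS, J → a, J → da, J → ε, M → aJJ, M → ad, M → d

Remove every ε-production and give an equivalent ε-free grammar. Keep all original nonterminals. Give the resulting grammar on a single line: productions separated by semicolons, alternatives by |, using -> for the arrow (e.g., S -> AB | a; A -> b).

Nullable set: {J}.
Drop J -> ε.
M -> aJJ: J, J nullable, giving a | aJ | aJJ.
Unchanged (no nullable symbols): S -> MS; S -> aa; J -> a; J -> da; M -> ad; M -> d.

S -> MS | aa; J -> a | da; M -> a | d | aJ | ad | aJJ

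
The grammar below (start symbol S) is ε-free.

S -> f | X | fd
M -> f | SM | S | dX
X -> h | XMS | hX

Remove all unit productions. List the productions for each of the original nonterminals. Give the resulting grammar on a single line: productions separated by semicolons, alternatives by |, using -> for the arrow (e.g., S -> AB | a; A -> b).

Unit productions: M->S, S->X.
Unit pairs (A ⇒* B via units): (M,S), (M,X), (S,X).
S: inherits non-unit rules of {S, X} → XMS | f | fd | h | hX.
M: inherits non-unit rules of {M, S, X} → SM | XMS | dX | f | fd | h | hX.
X: inherits non-unit rules of {X} → XMS | h | hX.

S -> f | h | fd | hX | XMS; M -> f | h | SM | dX | fd | hX | XMS; X -> h | hX | XMS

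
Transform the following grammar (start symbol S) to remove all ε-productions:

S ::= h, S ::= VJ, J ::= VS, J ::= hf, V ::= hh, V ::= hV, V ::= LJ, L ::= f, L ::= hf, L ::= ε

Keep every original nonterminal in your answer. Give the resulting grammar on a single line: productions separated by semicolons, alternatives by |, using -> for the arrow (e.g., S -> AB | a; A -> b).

Nullable set: {L}.
Drop L -> ε.
V -> LJ: L nullable, giving J | LJ.
Unchanged (no nullable symbols): S -> VJ; S -> h; J -> VS; J -> hf; L -> f; L -> hf; V -> hV; V -> hh.

S -> h | VJ; J -> VS | hf; L -> f | hf; V -> J | LJ | hV | hh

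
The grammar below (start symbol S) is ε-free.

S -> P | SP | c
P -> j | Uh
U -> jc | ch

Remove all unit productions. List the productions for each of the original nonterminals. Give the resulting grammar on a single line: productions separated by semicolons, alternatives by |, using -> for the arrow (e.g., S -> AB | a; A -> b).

Unit productions: S->P.
Unit pairs (A ⇒* B via units): (S,P).
S: inherits non-unit rules of {P, S} → SP | Uh | c | j.
P: inherits non-unit rules of {P} → Uh | j.
U: inherits non-unit rules of {U} → ch | jc.

S -> c | j | SP | Uh; P -> j | Uh; U -> ch | jc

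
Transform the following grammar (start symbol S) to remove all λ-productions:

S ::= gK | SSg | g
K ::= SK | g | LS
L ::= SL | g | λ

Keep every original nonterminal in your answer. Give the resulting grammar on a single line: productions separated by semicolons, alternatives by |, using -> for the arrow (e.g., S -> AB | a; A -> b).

S -> g | gK | SSg; K -> S | g | LS | SK; L -> S | g | SL

Nullable set: {L}.
K -> LS: L nullable, giving LS | S.
Drop L -> λ.
L -> SL: L nullable, giving S | SL.
Unchanged (no nullable symbols): S -> SSg; S -> g; S -> gK; K -> SK; K -> g; L -> g.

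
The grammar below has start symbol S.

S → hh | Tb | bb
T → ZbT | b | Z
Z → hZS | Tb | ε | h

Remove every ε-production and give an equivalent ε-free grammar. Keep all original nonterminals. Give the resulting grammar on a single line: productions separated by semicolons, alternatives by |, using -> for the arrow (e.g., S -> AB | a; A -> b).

S -> b | Tb | bb | hh; T -> Z | b | Zb | bT | ZbT; Z -> b | h | Tb | hS | hZS

Nullable set: {T, Z}.
S -> Tb: T nullable, giving Tb | b.
T -> Z: Z nullable, giving Z.
T -> ZbT: Z, T nullable, giving Zb | ZbT | b | bT.
Drop Z -> ε.
Z -> Tb: T nullable, giving Tb | b.
Z -> hZS: Z nullable, giving hS | hZS.
Unchanged (no nullable symbols): S -> bb; S -> hh; T -> b; Z -> h.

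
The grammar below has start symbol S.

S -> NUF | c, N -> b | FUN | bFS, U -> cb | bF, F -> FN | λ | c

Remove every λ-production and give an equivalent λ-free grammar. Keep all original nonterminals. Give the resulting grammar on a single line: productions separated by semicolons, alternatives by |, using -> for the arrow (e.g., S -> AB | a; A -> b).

S -> c | NU | NUF; F -> N | c | FN; N -> b | UN | bS | FUN | bFS; U -> b | bF | cb

Nullable set: {F}.
S -> NUF: F nullable, giving NU | NUF.
Drop F -> λ.
F -> FN: F nullable, giving FN | N.
N -> FUN: F nullable, giving FUN | UN.
N -> bFS: F nullable, giving bFS | bS.
U -> bF: F nullable, giving b | bF.
Unchanged (no nullable symbols): S -> c; F -> c; N -> b; U -> cb.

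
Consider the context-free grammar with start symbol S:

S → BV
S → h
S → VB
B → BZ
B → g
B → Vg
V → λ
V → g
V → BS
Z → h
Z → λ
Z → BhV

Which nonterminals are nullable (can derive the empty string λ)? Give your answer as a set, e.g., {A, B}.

{V, Z}

Directly nullable (have an ε-rule): {V, Z}.
Not nullable: B, S — each has a terminal in every rule's right-hand side or depends on a non-nullable symbol.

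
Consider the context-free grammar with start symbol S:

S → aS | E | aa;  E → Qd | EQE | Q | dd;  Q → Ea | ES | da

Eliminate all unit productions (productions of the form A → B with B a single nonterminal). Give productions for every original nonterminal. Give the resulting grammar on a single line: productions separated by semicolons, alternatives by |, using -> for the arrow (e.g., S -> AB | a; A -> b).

S -> ES | Ea | Qd | aS | aa | da | dd | EQE; E -> ES | Ea | Qd | da | dd | EQE; Q -> ES | Ea | da

Unit productions: E->Q, S->E.
Unit pairs (A ⇒* B via units): (E,Q), (S,E), (S,Q).
S: inherits non-unit rules of {E, Q, S} → EQE | ES | Ea | Qd | aS | aa | da | dd.
E: inherits non-unit rules of {E, Q} → EQE | ES | Ea | Qd | da | dd.
Q: inherits non-unit rules of {Q} → ES | Ea | da.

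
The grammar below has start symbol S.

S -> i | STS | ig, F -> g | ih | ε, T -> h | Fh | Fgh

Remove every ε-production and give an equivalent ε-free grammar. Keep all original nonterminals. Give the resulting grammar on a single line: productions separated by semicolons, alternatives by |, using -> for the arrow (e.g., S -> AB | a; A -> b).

S -> i | ig | STS; F -> g | ih; T -> h | Fh | gh | Fgh

Nullable set: {F}.
Drop F -> ε.
T -> Fgh: F nullable, giving Fgh | gh.
T -> Fh: F nullable, giving Fh | h.
Unchanged (no nullable symbols): S -> STS; S -> i; S -> ig; F -> g; F -> ih; T -> h.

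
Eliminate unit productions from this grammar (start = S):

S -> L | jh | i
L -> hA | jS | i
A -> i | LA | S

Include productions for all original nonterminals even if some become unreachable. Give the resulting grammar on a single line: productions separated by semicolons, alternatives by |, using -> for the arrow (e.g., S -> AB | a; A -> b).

S -> i | hA | jS | jh; A -> i | LA | hA | jS | jh; L -> i | hA | jS

Unit productions: A->S, S->L.
Unit pairs (A ⇒* B via units): (A,L), (A,S), (S,L).
S: inherits non-unit rules of {L, S} → hA | i | jS | jh.
A: inherits non-unit rules of {A, L, S} → LA | hA | i | jS | jh.
L: inherits non-unit rules of {L} → hA | i | jS.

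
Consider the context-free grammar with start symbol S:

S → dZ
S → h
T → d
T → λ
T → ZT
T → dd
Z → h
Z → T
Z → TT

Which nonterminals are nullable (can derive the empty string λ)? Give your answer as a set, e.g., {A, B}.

{T, Z}

Directly nullable (have an ε-rule): {T}.
Z is nullable via Z -> T (every symbol on the right is already known nullable).
Not nullable: S — each has a terminal in every rule's right-hand side or depends on a non-nullable symbol.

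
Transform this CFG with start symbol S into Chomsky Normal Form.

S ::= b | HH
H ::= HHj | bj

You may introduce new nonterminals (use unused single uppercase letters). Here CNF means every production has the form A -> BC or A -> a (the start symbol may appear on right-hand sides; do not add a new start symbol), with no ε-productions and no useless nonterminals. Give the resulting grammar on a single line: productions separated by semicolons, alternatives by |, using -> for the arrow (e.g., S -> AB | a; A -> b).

No ε-productions.
No unit productions to eliminate.
TERM: introduce B -> b, A -> j and substitute in every rule of length ≥2.
BIN: H -> HHA becomes H -> HC, C -> HA.

S -> b | HH; A -> j; B -> b; C -> HA; H -> BA | HC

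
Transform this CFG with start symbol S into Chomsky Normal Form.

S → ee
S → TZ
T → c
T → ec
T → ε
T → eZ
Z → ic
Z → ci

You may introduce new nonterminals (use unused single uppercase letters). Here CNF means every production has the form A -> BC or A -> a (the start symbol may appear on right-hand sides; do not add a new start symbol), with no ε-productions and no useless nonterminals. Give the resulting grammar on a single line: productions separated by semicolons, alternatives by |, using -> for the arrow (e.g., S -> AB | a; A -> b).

S -> AB | BA | CC | TZ; A -> c; B -> i; C -> e; T -> c | CA | CZ; Z -> AB | BA

Nullable: {T}; after ε-elimination: S -> Z | TZ | ee; T -> c | eZ | ec; Z -> ci | ic.
After unit-elimination: S -> TZ | ci | ee | ic; T -> c | eZ | ec; Z -> ci | ic.
TERM: introduce A -> c, C -> e, B -> i and substitute in every rule of length ≥2.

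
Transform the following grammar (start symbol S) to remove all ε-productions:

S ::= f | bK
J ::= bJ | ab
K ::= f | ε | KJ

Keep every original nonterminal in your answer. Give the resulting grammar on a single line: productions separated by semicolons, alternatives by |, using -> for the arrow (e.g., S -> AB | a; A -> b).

S -> b | f | bK; J -> ab | bJ; K -> J | f | KJ

Nullable set: {K}.
S -> bK: K nullable, giving b | bK.
Drop K -> ε.
K -> KJ: K nullable, giving J | KJ.
Unchanged (no nullable symbols): S -> f; J -> ab; J -> bJ; K -> f.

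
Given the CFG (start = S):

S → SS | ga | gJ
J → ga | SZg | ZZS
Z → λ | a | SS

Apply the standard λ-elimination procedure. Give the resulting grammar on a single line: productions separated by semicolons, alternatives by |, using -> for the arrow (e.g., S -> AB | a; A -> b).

Nullable set: {Z}.
J -> SZg: Z nullable, giving SZg | Sg.
J -> ZZS: Z, Z nullable, giving S | ZS | ZZS.
Drop Z -> λ.
Unchanged (no nullable symbols): S -> SS; S -> gJ; S -> ga; J -> ga; Z -> SS; Z -> a.

S -> SS | gJ | ga; J -> S | Sg | ZS | ga | SZg | ZZS; Z -> a | SS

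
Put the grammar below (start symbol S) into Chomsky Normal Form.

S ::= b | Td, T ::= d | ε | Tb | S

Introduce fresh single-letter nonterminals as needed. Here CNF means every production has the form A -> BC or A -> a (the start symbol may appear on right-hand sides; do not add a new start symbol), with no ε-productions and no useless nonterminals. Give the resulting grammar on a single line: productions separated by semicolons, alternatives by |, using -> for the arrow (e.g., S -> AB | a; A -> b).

S -> b | d | TA; A -> d; B -> b; T -> b | d | TA | TB

Nullable: {T}; after ε-elimination: S -> b | d | Td; T -> S | b | d | Tb.
After unit-elimination: S -> b | d | Td; T -> b | d | Tb | Td.
TERM: introduce B -> b, A -> d and substitute in every rule of length ≥2.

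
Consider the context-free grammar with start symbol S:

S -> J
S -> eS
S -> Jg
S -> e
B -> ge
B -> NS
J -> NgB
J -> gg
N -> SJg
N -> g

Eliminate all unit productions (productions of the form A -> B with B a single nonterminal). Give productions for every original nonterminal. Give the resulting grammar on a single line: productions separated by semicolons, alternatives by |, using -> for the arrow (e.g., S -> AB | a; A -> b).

Unit productions: S->J.
Unit pairs (A ⇒* B via units): (S,J).
S: inherits non-unit rules of {J, S} → Jg | NgB | e | eS | gg.
B: inherits non-unit rules of {B} → NS | ge.
J: inherits non-unit rules of {J} → NgB | gg.
N: inherits non-unit rules of {N} → SJg | g.

S -> e | Jg | eS | gg | NgB; B -> NS | ge; J -> gg | NgB; N -> g | SJg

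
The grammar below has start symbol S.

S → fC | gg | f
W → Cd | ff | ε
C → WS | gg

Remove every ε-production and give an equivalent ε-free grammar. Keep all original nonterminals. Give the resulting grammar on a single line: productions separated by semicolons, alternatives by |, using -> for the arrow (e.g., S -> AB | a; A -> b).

S -> f | fC | gg; C -> S | WS | gg; W -> Cd | ff

Nullable set: {W}.
C -> WS: W nullable, giving S | WS.
Drop W -> ε.
Unchanged (no nullable symbols): S -> f; S -> fC; S -> gg; C -> gg; W -> Cd; W -> ff.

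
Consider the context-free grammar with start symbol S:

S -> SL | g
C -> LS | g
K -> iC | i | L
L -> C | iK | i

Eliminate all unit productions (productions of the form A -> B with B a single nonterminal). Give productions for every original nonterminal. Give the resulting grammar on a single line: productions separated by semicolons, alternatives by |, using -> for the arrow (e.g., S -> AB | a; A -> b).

Unit productions: K->L, L->C.
Unit pairs (A ⇒* B via units): (K,C), (K,L), (L,C).
S: inherits non-unit rules of {S} → SL | g.
C: inherits non-unit rules of {C} → LS | g.
K: inherits non-unit rules of {C, K, L} → LS | g | i | iC | iK.
L: inherits non-unit rules of {C, L} → LS | g | i | iK.

S -> g | SL; C -> g | LS; K -> g | i | LS | iC | iK; L -> g | i | LS | iK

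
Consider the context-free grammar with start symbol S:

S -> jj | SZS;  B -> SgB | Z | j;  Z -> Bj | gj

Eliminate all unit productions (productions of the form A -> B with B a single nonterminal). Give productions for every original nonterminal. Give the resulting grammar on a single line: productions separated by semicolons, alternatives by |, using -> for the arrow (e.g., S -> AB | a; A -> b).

Unit productions: B->Z.
Unit pairs (A ⇒* B via units): (B,Z).
S: inherits non-unit rules of {S} → SZS | jj.
B: inherits non-unit rules of {B, Z} → Bj | SgB | gj | j.
Z: inherits non-unit rules of {Z} → Bj | gj.

S -> jj | SZS; B -> j | Bj | gj | SgB; Z -> Bj | gj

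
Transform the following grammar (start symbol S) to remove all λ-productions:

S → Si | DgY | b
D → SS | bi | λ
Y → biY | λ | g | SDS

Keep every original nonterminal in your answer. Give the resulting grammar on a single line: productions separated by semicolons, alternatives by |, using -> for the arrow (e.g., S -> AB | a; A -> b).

S -> b | g | Dg | Si | gY | DgY; D -> SS | bi; Y -> g | SS | bi | SDS | biY

Nullable set: {D, Y}.
S -> DgY: D, Y nullable, giving Dg | DgY | g | gY.
Drop D -> λ.
Drop Y -> λ.
Y -> SDS: D nullable, giving SDS | SS.
Y -> biY: Y nullable, giving bi | biY.
Unchanged (no nullable symbols): S -> Si; S -> b; D -> SS; D -> bi; Y -> g.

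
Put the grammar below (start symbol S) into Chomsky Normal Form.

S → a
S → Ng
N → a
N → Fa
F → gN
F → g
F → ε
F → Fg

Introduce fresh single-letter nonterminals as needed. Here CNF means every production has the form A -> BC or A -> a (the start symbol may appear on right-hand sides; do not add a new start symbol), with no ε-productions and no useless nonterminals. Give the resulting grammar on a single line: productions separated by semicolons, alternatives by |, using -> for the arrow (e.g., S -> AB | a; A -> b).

Nullable: {F}; after ε-elimination: S -> a | Ng; F -> g | Fg | gN; N -> a | Fa.
No unit productions to eliminate.
TERM: introduce B -> a, A -> g and substitute in every rule of length ≥2.

S -> a | NA; A -> g; B -> a; F -> g | AN | FA; N -> a | FB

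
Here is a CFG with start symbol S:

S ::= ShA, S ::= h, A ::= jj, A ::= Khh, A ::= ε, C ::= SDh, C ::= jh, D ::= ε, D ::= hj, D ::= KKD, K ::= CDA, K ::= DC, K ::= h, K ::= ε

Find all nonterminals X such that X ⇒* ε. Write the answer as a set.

Directly nullable (have an ε-rule): {A, D, K}.
Not nullable: C, S — each has a terminal in every rule's right-hand side or depends on a non-nullable symbol.

{A, D, K}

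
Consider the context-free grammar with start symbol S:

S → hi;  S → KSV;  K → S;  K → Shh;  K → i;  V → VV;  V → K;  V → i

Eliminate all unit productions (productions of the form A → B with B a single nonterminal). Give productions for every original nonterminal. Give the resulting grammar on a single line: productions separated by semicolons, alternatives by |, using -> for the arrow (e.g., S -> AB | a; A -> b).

Unit productions: K->S, V->K.
Unit pairs (A ⇒* B via units): (K,S), (V,K), (V,S).
S: inherits non-unit rules of {S} → KSV | hi.
K: inherits non-unit rules of {K, S} → KSV | Shh | hi | i.
V: inherits non-unit rules of {K, S, V} → KSV | Shh | VV | hi | i.

S -> hi | KSV; K -> i | hi | KSV | Shh; V -> i | VV | hi | KSV | Shh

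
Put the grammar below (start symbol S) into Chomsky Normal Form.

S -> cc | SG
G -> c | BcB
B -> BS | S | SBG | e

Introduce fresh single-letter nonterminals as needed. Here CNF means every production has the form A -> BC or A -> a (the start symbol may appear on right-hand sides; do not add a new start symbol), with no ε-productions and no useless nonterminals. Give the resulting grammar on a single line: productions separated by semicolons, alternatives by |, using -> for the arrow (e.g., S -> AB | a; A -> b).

S -> AA | SG; A -> c; B -> e | AA | BS | SC | SG; C -> BG; D -> AB; G -> c | BD

No ε-productions.
After unit-elimination: S -> SG | cc; B -> e | BS | SG | cc | SBG; G -> c | BcB.
TERM: introduce A -> c and substitute in every rule of length ≥2.
BIN: B -> SBG becomes B -> SC, C -> BG; G -> BAB becomes G -> BD, D -> AB.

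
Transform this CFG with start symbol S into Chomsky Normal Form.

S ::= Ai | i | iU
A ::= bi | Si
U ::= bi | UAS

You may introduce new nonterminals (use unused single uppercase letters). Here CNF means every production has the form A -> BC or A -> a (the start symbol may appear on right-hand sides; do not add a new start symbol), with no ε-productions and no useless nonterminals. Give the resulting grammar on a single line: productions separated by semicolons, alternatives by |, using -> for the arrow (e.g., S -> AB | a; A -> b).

No ε-productions.
No unit productions to eliminate.
TERM: introduce C -> b, B -> i and substitute in every rule of length ≥2.
BIN: U -> UAS becomes U -> UD, D -> AS.

S -> i | AB | BU; A -> CB | SB; B -> i; C -> b; D -> AS; U -> CB | UD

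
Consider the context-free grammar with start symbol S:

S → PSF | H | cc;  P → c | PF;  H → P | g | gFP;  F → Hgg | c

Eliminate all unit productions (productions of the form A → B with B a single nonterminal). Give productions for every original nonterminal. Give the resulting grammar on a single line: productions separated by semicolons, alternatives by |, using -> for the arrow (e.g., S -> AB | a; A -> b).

S -> c | g | PF | cc | PSF | gFP; F -> c | Hgg; H -> c | g | PF | gFP; P -> c | PF

Unit productions: H->P, S->H.
Unit pairs (A ⇒* B via units): (H,P), (S,H), (S,P).
S: inherits non-unit rules of {H, P, S} → PF | PSF | c | cc | g | gFP.
F: inherits non-unit rules of {F} → Hgg | c.
H: inherits non-unit rules of {H, P} → PF | c | g | gFP.
P: inherits non-unit rules of {P} → PF | c.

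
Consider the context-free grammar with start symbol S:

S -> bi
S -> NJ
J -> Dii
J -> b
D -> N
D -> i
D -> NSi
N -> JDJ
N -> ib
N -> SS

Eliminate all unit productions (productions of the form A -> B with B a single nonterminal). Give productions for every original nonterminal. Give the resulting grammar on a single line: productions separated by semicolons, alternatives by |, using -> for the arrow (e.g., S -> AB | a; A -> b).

S -> NJ | bi; D -> i | SS | ib | JDJ | NSi; J -> b | Dii; N -> SS | ib | JDJ

Unit productions: D->N.
Unit pairs (A ⇒* B via units): (D,N).
S: inherits non-unit rules of {S} → NJ | bi.
D: inherits non-unit rules of {D, N} → JDJ | NSi | SS | i | ib.
J: inherits non-unit rules of {J} → Dii | b.
N: inherits non-unit rules of {N} → JDJ | SS | ib.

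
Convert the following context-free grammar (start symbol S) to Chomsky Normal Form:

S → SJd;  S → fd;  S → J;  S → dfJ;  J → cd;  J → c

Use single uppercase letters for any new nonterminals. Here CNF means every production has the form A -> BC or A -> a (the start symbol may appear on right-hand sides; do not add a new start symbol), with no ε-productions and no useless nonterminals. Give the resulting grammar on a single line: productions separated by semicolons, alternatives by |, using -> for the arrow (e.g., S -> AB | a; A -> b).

S -> c | AB | BD | CB | SE; A -> c; B -> d; C -> f; D -> CJ; E -> JB; J -> c | AB

No ε-productions.
After unit-elimination: S -> c | cd | fd | SJd | dfJ; J -> c | cd.
TERM: introduce A -> c, B -> d, C -> f and substitute in every rule of length ≥2.
BIN: S -> BCJ becomes S -> BD, D -> CJ; S -> SJB becomes S -> SE, E -> JB.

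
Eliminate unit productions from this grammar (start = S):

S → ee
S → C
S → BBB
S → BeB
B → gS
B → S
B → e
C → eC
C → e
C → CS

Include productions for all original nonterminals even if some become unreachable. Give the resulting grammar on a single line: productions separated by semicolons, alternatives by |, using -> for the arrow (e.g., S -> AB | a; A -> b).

Unit productions: B->S, S->C.
Unit pairs (A ⇒* B via units): (B,C), (B,S), (S,C).
S: inherits non-unit rules of {C, S} → BBB | BeB | CS | e | eC | ee.
B: inherits non-unit rules of {B, C, S} → BBB | BeB | CS | e | eC | ee | gS.
C: inherits non-unit rules of {C} → CS | e | eC.

S -> e | CS | eC | ee | BBB | BeB; B -> e | CS | eC | ee | gS | BBB | BeB; C -> e | CS | eC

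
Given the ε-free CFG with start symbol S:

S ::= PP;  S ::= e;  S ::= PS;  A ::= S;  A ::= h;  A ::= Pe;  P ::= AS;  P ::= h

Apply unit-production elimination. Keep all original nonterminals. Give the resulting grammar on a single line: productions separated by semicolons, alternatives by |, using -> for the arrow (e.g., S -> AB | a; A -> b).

S -> e | PP | PS; A -> e | h | PP | PS | Pe; P -> h | AS

Unit productions: A->S.
Unit pairs (A ⇒* B via units): (A,S).
S: inherits non-unit rules of {S} → PP | PS | e.
A: inherits non-unit rules of {A, S} → PP | PS | Pe | e | h.
P: inherits non-unit rules of {P} → AS | h.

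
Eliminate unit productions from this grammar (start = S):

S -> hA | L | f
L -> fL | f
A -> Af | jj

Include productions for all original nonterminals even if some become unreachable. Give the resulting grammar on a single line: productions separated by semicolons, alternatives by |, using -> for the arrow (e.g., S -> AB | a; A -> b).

S -> f | fL | hA; A -> Af | jj; L -> f | fL

Unit productions: S->L.
Unit pairs (A ⇒* B via units): (S,L).
S: inherits non-unit rules of {L, S} → f | fL | hA.
A: inherits non-unit rules of {A} → Af | jj.
L: inherits non-unit rules of {L} → f | fL.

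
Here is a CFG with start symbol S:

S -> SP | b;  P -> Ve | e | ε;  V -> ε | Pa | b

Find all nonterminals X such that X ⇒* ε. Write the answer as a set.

{P, V}

Directly nullable (have an ε-rule): {P, V}.
Not nullable: S — each has a terminal in every rule's right-hand side or depends on a non-nullable symbol.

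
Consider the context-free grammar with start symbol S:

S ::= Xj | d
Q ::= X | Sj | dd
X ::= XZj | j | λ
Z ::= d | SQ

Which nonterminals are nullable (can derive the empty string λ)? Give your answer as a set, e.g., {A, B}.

Directly nullable (have an ε-rule): {X}.
Q is nullable via Q -> X (every symbol on the right is already known nullable).
Not nullable: S, Z — each has a terminal in every rule's right-hand side or depends on a non-nullable symbol.

{Q, X}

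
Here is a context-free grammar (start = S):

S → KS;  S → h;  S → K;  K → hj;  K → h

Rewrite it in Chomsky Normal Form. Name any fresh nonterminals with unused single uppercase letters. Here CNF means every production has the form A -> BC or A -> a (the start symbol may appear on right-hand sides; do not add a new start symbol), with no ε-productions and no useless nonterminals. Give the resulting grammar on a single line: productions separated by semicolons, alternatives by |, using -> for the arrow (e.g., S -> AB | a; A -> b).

No ε-productions.
After unit-elimination: S -> h | KS | hj; K -> h | hj.
TERM: introduce A -> h, B -> j and substitute in every rule of length ≥2.

S -> h | AB | KS; A -> h; B -> j; K -> h | AB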